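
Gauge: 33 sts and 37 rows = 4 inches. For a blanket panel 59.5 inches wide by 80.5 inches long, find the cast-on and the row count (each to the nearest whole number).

Cast on 491 stitches and work 745 rows.

Stitch gauge = 33/4 = 8.25 sts/in; 59.5 × 8.25 = 490.88 → 491 sts.
Row gauge = 37/4 = 9.25 rows/in; 80.5 × 9.25 = 744.62 → 745 rows.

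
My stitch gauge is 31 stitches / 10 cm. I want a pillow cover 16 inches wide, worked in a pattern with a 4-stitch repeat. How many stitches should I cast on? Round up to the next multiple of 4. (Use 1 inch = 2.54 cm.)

16 in = 16 × 2.54 = 40.64 cm.
31 / 10 = 3.1 sts/cm.
40.64 × 3.1 = 125.98 sts.
→ 128.

128 stitches.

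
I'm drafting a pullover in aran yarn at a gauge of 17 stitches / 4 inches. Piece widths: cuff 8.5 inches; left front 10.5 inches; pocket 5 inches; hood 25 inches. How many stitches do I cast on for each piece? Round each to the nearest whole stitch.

Rate = 17/4 = 4.25 sts per in.
cuff: 8.5 × 4.25 = 36.12 → 36.
left front: 10.5 × 4.25 = 44.62 → 45.
pocket: 5 × 4.25 = 21.25 → 21.
hood: 25 × 4.25 = 106.25 → 106.

cuff 36; left front 45; pocket 21; hood 106.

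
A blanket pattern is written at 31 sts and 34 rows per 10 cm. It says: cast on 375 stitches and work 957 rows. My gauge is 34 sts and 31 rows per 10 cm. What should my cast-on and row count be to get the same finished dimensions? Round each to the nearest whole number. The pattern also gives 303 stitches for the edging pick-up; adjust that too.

Stitches: 375 × 34/31 = 411.29 → 411.
Rows: 957 × 31/34 = 872.56 → 873.
edging pick-up: 303 × 34/31 = 332.32 → 332.

Cast on 411 stitches; work 873 rows; edging pick-up 332 stitches.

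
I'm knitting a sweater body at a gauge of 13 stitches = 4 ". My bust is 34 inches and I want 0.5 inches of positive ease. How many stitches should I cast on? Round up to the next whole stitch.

Finished = 34 + 0.5 = 34.5 in.
13 / 4 = 3.25 sts per inch.
34.50 × 3.25 = 112.12 sts.
→ 113 sts.

Cast on 113 stitches.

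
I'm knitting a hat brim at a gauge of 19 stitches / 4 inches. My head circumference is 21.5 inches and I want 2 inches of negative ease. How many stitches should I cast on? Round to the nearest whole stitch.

Finished = 21.5 − 2 = 19.5 in.
19 / 4 = 4.75 sts per inch.
19.50 × 4.75 = 92.62 sts.
→ 93 sts.

93 stitches.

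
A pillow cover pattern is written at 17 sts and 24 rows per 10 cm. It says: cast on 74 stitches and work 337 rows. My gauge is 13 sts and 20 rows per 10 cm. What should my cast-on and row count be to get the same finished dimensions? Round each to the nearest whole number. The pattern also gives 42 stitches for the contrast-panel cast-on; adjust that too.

Cast on 57 stitches; work 281 rows; contrast-panel cast-on 32 stitches.

Stitches: 74 × 13/17 = 56.59 → 57.
Rows: 337 × 20/24 = 280.83 → 281.
contrast-panel cast-on: 42 × 13/17 = 32.12 → 32.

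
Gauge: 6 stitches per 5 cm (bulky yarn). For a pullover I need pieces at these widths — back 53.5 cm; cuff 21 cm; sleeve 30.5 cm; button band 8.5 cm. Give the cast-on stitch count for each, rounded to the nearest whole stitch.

back 64; cuff 25; sleeve 37; button band 10.

Rate = 6/5 = 1.2 sts per cm.
back: 53.5 × 1.2 = 64.20 → 64.
cuff: 21 × 1.2 = 25.20 → 25.
sleeve: 30.5 × 1.2 = 36.60 → 37.
button band: 8.5 × 1.2 = 10.20 → 10.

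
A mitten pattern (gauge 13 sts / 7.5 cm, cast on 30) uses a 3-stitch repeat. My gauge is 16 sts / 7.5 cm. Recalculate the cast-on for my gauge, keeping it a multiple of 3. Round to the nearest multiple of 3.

30 × 16 / 13 = 36.92.
Nearest multiple of 3: 36.

Cast on 36 stitches.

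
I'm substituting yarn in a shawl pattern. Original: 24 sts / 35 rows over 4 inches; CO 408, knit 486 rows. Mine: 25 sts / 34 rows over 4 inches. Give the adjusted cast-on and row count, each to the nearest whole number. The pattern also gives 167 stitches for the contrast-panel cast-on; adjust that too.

Stitches: 408 × 25/24 = 425.00 → 425.
Rows: 486 × 34/35 = 472.11 → 472.
contrast-panel cast-on: 167 × 25/24 = 173.96 → 174.

Cast on 425 stitches; work 472 rows; contrast-panel cast-on 174 stitches.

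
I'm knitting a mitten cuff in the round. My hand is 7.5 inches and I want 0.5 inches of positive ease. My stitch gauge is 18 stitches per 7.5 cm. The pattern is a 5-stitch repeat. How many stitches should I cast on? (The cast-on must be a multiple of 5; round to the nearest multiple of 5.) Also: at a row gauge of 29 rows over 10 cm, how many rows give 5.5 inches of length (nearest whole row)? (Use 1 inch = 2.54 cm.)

Cast on 50 stitches; work 41 rows.

Finished = 7.5 + 0.5 = 8 inches.
8 inches × 2.54 = 20.32 cm.
18/7.5 = 2.4 sts per cm; 20.32 × 2.4 = 48.77 sts.
Nearest multiple of 5 → 50.
5.5 inches = 13.97 cm; × 2.9 = 40.51 → 41 rows.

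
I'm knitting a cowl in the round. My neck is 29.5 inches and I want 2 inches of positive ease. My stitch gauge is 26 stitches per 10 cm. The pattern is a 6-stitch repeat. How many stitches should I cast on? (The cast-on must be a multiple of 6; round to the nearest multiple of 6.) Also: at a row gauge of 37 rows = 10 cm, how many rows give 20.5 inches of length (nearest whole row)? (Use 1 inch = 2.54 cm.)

Finished = 29.5 + 2 = 31.5 inches.
31.5 inches × 2.54 = 80.01 cm.
26/10 = 2.6 sts per cm; 80.01 × 2.6 = 208.03 sts.
Nearest multiple of 6 → 210.
20.5 inches = 52.07 cm; × 3.7 = 192.66 → 193 rows.

Cast on 210 stitches; work 193 rows.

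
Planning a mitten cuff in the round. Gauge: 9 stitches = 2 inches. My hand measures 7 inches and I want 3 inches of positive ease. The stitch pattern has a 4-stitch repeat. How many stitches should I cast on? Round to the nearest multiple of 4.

Finished = 7 + 3 = 10 inches.
9 / 2 = 4.5 sts/in.
10 × 4.5 = 45.00 sts.
Nearest multiple of 4: 44.

Cast on 44 stitches.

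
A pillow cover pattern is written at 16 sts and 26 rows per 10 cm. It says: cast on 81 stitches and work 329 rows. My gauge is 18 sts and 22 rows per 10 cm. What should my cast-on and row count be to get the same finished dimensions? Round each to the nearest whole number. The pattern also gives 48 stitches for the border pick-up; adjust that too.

Cast on 91 stitches; work 278 rows; border pick-up 54 stitches.

Stitches: 81 × 18/16 = 91.12 → 91.
Rows: 329 × 22/26 = 278.38 → 278.
border pick-up: 48 × 18/16 = 54.00 → 54.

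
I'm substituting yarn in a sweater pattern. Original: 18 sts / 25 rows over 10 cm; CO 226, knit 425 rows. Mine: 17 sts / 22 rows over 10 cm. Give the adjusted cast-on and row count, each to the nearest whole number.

Stitches: 226 × 17/18 = 213.44 → 213.
Rows: 425 × 22/25 = 374.00 → 374.

Cast on 213 stitches; work 374 rows.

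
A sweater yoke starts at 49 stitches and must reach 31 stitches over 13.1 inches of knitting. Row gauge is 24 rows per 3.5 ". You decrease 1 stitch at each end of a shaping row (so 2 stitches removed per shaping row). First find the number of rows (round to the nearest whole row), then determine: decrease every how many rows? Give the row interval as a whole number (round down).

Rows = 13.1 × 6.857 = 89.8 → 90 rows.
Stitches to remove: 18 → 9 shaping rows (at 2 st each).
90 / 9 = 10.00 → every 10 rows.

Decrease every 10th row.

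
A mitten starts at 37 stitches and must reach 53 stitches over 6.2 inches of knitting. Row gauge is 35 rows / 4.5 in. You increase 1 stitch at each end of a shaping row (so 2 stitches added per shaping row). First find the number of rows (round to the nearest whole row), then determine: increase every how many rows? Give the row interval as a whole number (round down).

Rows = 6.2 × 7.778 = 48.2 → 48 rows.
Stitches to add: 16 → 8 shaping rows (at 2 st each).
48 / 8 = 6.00 → every 6 rows.

Increase every 6th row.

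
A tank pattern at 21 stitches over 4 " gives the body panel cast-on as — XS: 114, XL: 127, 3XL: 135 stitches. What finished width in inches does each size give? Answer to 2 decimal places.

XS 21.71 inches; XL 24.19 inches; 3XL 25.71 inches.

21/4 = 5.25 sts per in.
XS: 114 / 5.25 = 21.714 → 21.71 in.
XL: 127 / 5.25 = 24.190 → 24.19 in.
3XL: 135 / 5.25 = 25.714 → 25.71 in.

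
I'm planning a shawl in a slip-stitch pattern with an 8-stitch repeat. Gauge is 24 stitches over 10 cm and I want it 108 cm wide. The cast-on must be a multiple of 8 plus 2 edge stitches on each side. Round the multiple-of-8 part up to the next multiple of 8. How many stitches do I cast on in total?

24 / 10 = 2.4 sts per cm.
108 × 2.4 = 259.20 sts.
Less 4 edge sts → 255.20 for the repeat.
Next multiple of 8: 256.
Add back 4 edge sts → 260.

CO 260 sts.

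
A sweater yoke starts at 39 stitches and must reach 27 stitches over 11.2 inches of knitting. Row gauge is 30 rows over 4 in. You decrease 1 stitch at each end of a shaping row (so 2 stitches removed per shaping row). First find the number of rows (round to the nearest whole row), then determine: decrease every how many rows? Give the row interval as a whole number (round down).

Rows = 11.2 × 7.5 = 84.0 → 84 rows.
Stitches to remove: 12 → 6 shaping rows (at 2 st each).
84 / 6 = 14.00 → every 14 rows.

Decrease every 14th row.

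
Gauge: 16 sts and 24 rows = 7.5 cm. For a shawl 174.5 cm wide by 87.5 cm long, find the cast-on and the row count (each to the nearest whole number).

Cast on 372 stitches and work 280 rows.

Stitch gauge = 16/7.5 = 2.133 sts/cm; 174.5 × 2.133 = 372.27 → 372 sts.
Row gauge = 24/7.5 = 3.2 rows/cm; 87.5 × 3.2 = 280.00 → 280 rows.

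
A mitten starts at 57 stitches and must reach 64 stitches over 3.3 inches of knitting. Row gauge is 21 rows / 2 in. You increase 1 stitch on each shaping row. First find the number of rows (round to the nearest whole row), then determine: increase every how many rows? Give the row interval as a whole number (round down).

Increase every 5th row.

Rows = 3.3 × 10.5 = 34.6 → 35 rows.
Stitches to add: 7 → 7 shaping rows (at 1 st each).
35 / 7 = 5.00 → every 5 rows.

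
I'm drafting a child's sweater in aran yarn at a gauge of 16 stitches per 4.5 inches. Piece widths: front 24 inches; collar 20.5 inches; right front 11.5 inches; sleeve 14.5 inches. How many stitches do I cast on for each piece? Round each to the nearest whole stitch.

Rate = 16/4.5 = 3.556 sts per in.
front: 24 × 3.556 = 85.33 → 85.
collar: 20.5 × 3.556 = 72.89 → 73.
right front: 11.5 × 3.556 = 40.89 → 41.
sleeve: 14.5 × 3.556 = 51.56 → 52.

front 85; collar 73; right front 41; sleeve 52.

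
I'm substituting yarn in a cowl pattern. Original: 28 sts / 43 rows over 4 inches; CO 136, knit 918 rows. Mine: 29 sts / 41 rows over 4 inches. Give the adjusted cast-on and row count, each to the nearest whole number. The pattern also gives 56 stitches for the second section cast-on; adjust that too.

Stitches: 136 × 29/28 = 140.86 → 141.
Rows: 918 × 41/43 = 875.30 → 875.
second section cast-on: 56 × 29/28 = 58.00 → 58.

Cast on 141 stitches; work 875 rows; second section cast-on 58 stitches.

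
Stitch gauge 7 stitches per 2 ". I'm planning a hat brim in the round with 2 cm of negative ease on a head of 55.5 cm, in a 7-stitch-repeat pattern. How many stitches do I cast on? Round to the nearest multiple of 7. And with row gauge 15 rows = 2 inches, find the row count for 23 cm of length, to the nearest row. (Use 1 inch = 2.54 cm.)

Cast on 77 stitches; work 68 rows.

Finished = 55.5 − 2 = 53.5 cm.
53.5 cm × 1/2.54 = 21.06 inches.
7/2 = 3.5 sts per in; 21.06 × 3.5 = 73.72 sts.
Nearest multiple of 7 → 77.
23 cm = 9.06 inches; × 7.5 = 67.91 → 68 rows.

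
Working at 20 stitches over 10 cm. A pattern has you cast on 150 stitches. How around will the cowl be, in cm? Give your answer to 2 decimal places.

75.00 cm.

20 stitches / 10 cm = 2 stitches per cm.
150 / 2 = 75.000 cm.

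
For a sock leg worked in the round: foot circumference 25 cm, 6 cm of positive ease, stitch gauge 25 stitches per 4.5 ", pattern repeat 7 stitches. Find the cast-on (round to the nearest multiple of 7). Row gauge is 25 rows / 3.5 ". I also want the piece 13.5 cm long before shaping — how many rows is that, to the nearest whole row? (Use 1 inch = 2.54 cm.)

Finished = 25 + 6 = 31 cm.
31 cm × 1/2.54 = 12.20 inches.
25/4.5 = 5.556 sts per in; 12.20 × 5.556 = 67.80 sts.
Nearest multiple of 7 → 70.
13.5 cm = 5.31 inches; × 7.143 = 37.96 → 38 rows.

Cast on 70 stitches; work 38 rows.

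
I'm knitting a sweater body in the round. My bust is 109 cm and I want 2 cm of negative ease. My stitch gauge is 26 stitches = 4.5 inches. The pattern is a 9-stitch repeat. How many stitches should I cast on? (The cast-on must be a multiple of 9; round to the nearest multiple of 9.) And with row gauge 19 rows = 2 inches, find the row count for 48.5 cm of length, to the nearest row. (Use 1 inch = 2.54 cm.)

Finished = 109 − 2 = 107 cm.
107 cm × 1/2.54 = 42.13 inches.
26/4.5 = 5.778 sts per in; 42.13 × 5.778 = 243.39 sts.
Nearest multiple of 9 → 243.
48.5 cm = 19.09 inches; × 9.5 = 181.40 → 181 rows.

Cast on 243 stitches; work 181 rows.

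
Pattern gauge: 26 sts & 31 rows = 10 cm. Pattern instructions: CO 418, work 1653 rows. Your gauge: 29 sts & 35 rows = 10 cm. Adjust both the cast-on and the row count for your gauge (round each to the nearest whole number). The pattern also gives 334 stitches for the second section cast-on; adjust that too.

Cast on 466 stitches; work 1866 rows; second section cast-on 373 stitches.

Stitches: 418 × 29/26 = 466.23 → 466.
Rows: 1653 × 35/31 = 1866.29 → 1866.
second section cast-on: 334 × 29/26 = 372.54 → 373.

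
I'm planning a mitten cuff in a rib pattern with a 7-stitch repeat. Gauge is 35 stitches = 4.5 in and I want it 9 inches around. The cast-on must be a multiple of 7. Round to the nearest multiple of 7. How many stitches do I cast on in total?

70 stitches.

35 / 4.5 = 7.778 sts per inch.
9 × 7.778 = 70.00 sts.
Nearest multiple of 7: 70.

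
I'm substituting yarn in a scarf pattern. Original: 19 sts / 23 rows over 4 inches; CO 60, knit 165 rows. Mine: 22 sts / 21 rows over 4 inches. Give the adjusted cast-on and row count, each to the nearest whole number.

Stitches: 60 × 22/19 = 69.47 → 69.
Rows: 165 × 21/23 = 150.65 → 151.

Cast on 69 stitches; work 151 rows.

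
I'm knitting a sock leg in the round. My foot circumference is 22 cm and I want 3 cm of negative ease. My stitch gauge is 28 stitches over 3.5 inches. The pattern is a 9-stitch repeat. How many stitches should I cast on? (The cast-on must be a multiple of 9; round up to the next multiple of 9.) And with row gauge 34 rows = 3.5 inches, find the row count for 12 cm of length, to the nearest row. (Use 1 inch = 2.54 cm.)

Finished = 22 − 3 = 19 cm.
19 cm × 1/2.54 = 7.48 inches.
28/3.5 = 8 sts per in; 7.48 × 8 = 59.84 sts.
Next multiple of 9 → 63.
12 cm = 4.72 inches; × 9.714 = 45.89 → 46 rows.

Cast on 63 stitches; work 46 rows.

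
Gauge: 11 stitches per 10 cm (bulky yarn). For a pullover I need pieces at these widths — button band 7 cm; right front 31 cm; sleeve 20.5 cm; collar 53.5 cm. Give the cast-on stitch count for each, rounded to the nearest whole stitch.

Rate = 11/10 = 1.1 sts per cm.
button band: 7 × 1.1 = 7.70 → 8.
right front: 31 × 1.1 = 34.10 → 34.
sleeve: 20.5 × 1.1 = 22.55 → 23.
collar: 53.5 × 1.1 = 58.85 → 59.

button band 8; right front 34; sleeve 23; collar 59.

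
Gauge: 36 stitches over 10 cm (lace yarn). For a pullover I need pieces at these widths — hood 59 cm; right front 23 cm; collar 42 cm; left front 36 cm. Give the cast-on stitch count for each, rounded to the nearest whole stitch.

hood 212; right front 83; collar 151; left front 130.

Rate = 36/10 = 3.6 sts per cm.
hood: 59 × 3.6 = 212.40 → 212.
right front: 23 × 3.6 = 82.80 → 83.
collar: 42 × 3.6 = 151.20 → 151.
left front: 36 × 3.6 = 129.60 → 130.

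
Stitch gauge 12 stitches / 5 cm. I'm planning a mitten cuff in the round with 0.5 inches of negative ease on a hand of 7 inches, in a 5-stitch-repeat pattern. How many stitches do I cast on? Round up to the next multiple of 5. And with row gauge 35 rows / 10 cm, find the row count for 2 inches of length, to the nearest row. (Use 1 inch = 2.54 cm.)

Finished = 7 − 0.5 = 6.5 inches.
6.5 inches × 2.54 = 16.51 cm.
12/5 = 2.4 sts per cm; 16.51 × 2.4 = 39.62 sts.
Next multiple of 5 → 40.
2 inches = 5.08 cm; × 3.5 = 17.78 → 18 rows.

Cast on 40 stitches; work 18 rows.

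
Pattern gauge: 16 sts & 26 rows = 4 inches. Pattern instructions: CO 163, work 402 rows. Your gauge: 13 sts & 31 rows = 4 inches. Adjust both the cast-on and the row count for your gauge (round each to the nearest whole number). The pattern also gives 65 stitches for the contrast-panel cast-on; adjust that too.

Cast on 132 stitches; work 479 rows; contrast-panel cast-on 53 stitches.

Stitches: 163 × 13/16 = 132.44 → 132.
Rows: 402 × 31/26 = 479.31 → 479.
contrast-panel cast-on: 65 × 13/16 = 52.81 → 53.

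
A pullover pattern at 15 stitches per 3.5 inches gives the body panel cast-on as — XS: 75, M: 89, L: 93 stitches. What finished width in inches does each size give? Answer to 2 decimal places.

XS 17.50 inches; M 20.77 inches; L 21.70 inches.

15/3.5 = 4.286 sts per in.
XS: 75 / 4.286 = 17.500 → 17.50 in.
M: 89 / 4.286 = 20.767 → 20.77 in.
L: 93 / 4.286 = 21.700 → 21.70 in.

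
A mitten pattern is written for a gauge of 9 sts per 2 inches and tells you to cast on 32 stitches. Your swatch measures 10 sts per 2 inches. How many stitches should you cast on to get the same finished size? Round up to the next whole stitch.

Scale factor = 10 / 9 = 1.111.
32 × 10 / 9 = 35.56 sts.
→ 36 sts.

36 stitches.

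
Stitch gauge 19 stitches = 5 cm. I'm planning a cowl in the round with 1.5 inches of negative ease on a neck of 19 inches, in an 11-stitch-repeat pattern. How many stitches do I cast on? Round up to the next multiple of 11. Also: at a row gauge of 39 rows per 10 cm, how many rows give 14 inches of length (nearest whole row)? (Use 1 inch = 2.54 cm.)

Cast on 176 stitches; work 139 rows.

Finished = 19 − 1.5 = 17.5 inches.
17.5 inches × 2.54 = 44.45 cm.
19/5 = 3.8 sts per cm; 44.45 × 3.8 = 168.91 sts.
Next multiple of 11 → 176.
14 inches = 35.56 cm; × 3.9 = 138.68 → 139 rows.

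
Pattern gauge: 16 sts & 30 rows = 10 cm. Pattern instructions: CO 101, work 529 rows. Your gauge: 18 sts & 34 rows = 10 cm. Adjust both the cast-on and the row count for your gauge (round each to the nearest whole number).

Stitches: 101 × 18/16 = 113.62 → 114.
Rows: 529 × 34/30 = 599.53 → 600.

Cast on 114 stitches; work 600 rows.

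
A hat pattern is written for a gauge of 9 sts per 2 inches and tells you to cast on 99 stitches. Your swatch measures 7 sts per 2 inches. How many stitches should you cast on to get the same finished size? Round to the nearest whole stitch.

Scale factor = 7 / 9 = 0.778.
99 × 7 / 9 = 77.00 sts.

CO 77 sts.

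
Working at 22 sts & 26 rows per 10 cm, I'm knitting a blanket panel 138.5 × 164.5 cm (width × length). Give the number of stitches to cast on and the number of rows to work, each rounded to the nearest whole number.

Cast on 305 stitches and work 428 rows.

Stitch gauge = 22/10 = 2.2 sts/cm; 138.5 × 2.2 = 304.70 → 305 sts.
Row gauge = 26/10 = 2.6 rows/cm; 164.5 × 2.6 = 427.70 → 428 rows.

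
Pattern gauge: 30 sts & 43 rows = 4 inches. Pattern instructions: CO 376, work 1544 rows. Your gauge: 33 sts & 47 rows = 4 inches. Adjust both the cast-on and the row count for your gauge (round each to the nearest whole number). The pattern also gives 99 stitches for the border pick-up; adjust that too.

Stitches: 376 × 33/30 = 413.60 → 414.
Rows: 1544 × 47/43 = 1687.63 → 1688.
border pick-up: 99 × 33/30 = 108.90 → 109.

Cast on 414 stitches; work 1688 rows; border pick-up 109 stitches.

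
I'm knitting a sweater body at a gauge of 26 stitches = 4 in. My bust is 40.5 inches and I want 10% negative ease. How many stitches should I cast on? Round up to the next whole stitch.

Cast on 237 stitches.

Finished = 40.5 × 0.90 = 36.45 in.
26 / 4 = 6.5 sts per inch.
36.45 × 6.5 = 236.93 sts.
→ 237 sts.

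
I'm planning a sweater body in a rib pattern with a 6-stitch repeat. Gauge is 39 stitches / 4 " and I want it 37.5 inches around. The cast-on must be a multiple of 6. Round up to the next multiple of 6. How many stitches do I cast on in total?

39 / 4 = 9.75 sts per inch.
37.5 × 9.75 = 365.62 sts.
Next multiple of 6: 366.

CO 366 sts.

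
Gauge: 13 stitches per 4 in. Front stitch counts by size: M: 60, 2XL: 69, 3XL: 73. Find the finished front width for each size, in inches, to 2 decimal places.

13/4 = 3.25 sts per in.
M: 60 / 3.25 = 18.462 → 18.46 in.
2XL: 69 / 3.25 = 21.231 → 21.23 in.
3XL: 73 / 3.25 = 22.462 → 22.46 in.

M 18.46 inches; 2XL 21.23 inches; 3XL 22.46 inches.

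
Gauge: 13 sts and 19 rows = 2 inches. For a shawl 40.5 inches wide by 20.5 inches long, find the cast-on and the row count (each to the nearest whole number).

Cast on 263 stitches and work 195 rows.

Stitch gauge = 13/2 = 6.5 sts/in; 40.5 × 6.5 = 263.25 → 263 sts.
Row gauge = 19/2 = 9.5 rows/in; 20.5 × 9.5 = 194.75 → 195 rows.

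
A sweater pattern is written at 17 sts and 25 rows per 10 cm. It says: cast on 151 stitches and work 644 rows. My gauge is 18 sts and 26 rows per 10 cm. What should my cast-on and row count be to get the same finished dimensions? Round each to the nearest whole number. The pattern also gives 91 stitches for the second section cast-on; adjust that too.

Cast on 160 stitches; work 670 rows; second section cast-on 96 stitches.

Stitches: 151 × 18/17 = 159.88 → 160.
Rows: 644 × 26/25 = 669.76 → 670.
second section cast-on: 91 × 18/17 = 96.35 → 96.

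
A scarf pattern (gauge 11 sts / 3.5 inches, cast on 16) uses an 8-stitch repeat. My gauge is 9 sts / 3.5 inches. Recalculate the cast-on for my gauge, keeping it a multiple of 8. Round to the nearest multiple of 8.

Cast on 16 stitches.

16 × 9 / 11 = 13.09.
Nearest multiple of 8: 16.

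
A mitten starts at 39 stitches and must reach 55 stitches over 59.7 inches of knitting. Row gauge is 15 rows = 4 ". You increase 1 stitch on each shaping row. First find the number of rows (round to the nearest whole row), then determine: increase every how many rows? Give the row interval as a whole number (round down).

Increase every 14th row.

Rows = 59.7 × 3.75 = 223.9 → 224 rows.
Stitches to add: 16 → 16 shaping rows (at 1 st each).
224 / 16 = 14.00 → every 14 rows.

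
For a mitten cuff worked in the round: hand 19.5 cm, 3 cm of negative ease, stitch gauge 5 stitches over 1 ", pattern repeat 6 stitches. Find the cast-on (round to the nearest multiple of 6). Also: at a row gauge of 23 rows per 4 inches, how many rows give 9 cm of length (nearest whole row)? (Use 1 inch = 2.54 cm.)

Cast on 30 stitches; work 20 rows.

Finished = 19.5 − 3 = 16.5 cm.
16.5 cm × 1/2.54 = 6.50 inches.
5/1 = 5 sts per in; 6.50 × 5 = 32.48 sts.
Nearest multiple of 6 → 30.
9 cm = 3.54 inches; × 5.75 = 20.37 → 20 rows.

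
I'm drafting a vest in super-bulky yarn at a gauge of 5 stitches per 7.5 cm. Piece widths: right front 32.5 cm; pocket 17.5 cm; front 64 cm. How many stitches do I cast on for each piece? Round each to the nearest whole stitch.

right front 22; pocket 12; front 43.

Rate = 5/7.5 = 0.667 sts per cm.
right front: 32.5 × 0.667 = 21.67 → 22.
pocket: 17.5 × 0.667 = 11.67 → 12.
front: 64 × 0.667 = 42.67 → 43.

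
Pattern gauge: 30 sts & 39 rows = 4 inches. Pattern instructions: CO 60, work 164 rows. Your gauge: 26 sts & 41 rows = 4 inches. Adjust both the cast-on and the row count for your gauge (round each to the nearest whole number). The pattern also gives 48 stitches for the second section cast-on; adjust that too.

Stitches: 60 × 26/30 = 52.00 → 52.
Rows: 164 × 41/39 = 172.41 → 172.
second section cast-on: 48 × 26/30 = 41.60 → 42.

Cast on 52 stitches; work 172 rows; second section cast-on 42 stitches.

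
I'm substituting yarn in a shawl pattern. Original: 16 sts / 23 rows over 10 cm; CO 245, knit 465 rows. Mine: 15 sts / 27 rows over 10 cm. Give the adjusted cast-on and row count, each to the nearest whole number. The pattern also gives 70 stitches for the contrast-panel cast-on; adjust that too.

Cast on 230 stitches; work 546 rows; contrast-panel cast-on 66 stitches.

Stitches: 245 × 15/16 = 229.69 → 230.
Rows: 465 × 27/23 = 545.87 → 546.
contrast-panel cast-on: 70 × 15/16 = 65.62 → 66.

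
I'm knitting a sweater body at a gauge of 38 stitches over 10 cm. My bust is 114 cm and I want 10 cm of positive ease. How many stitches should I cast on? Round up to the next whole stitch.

Finished = 114 + 10 = 124 cm.
38 / 10 = 3.8 sts per cm.
124.00 × 3.8 = 471.20 sts.
→ 472 sts.

CO 472 sts.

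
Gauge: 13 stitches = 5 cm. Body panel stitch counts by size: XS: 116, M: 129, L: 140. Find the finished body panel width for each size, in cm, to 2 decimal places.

13/5 = 2.6 sts per cm.
XS: 116 / 2.6 = 44.615 → 44.62 cm.
M: 129 / 2.6 = 49.615 → 49.62 cm.
L: 140 / 2.6 = 53.846 → 53.85 cm.

XS 44.62 cm; M 49.62 cm; L 53.85 cm.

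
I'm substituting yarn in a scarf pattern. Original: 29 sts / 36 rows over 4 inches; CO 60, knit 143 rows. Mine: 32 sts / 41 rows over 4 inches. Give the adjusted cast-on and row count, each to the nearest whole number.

Stitches: 60 × 32/29 = 66.21 → 66.
Rows: 143 × 41/36 = 162.86 → 163.

Cast on 66 stitches; work 163 rows.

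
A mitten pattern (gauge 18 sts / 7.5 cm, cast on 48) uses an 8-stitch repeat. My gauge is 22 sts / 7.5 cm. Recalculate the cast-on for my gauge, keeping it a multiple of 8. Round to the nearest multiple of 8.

48 × 22 / 18 = 58.67.
Nearest multiple of 8: 56.

CO 56 sts.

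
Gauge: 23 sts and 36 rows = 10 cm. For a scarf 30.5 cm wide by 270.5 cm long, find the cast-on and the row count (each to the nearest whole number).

Cast on 70 stitches and work 974 rows.

Stitch gauge = 23/10 = 2.3 sts/cm; 30.5 × 2.3 = 70.15 → 70 sts.
Row gauge = 36/10 = 3.6 rows/cm; 270.5 × 3.6 = 973.80 → 974 rows.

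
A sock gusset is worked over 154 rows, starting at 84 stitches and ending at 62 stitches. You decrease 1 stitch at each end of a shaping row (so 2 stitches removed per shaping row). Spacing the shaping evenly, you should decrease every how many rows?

Stitches to remove: |62 − 84| = 22.
Shaping rows needed: 22 / 2 = 11.
154 rows / 11 = every 14 rows.

Decrease every 14th row.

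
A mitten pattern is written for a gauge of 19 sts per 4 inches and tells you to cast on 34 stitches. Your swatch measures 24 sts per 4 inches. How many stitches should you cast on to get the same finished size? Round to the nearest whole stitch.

CO 43 sts.

Scale factor = 24 / 19 = 1.263.
34 × 24 / 19 = 42.95 sts.
→ 43 sts.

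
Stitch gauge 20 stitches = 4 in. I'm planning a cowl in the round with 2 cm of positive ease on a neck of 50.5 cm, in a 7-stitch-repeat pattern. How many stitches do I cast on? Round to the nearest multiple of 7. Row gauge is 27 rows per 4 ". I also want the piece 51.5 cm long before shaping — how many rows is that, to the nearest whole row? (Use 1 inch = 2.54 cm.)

Finished = 50.5 + 2 = 52.5 cm.
52.5 cm × 1/2.54 = 20.67 inches.
20/4 = 5 sts per in; 20.67 × 5 = 103.35 sts.
Nearest multiple of 7 → 105.
51.5 cm = 20.28 inches; × 6.75 = 136.86 → 137 rows.

Cast on 105 stitches; work 137 rows.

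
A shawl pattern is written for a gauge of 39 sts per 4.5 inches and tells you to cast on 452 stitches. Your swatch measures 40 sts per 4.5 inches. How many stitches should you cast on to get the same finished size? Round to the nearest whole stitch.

CO 464 sts.

Scale factor = 40 / 39 = 1.026.
452 × 40 / 39 = 463.59 sts.
→ 464 sts.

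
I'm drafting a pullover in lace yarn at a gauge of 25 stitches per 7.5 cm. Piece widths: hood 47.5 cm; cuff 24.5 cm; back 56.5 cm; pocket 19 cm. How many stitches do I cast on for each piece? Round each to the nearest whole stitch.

hood 158; cuff 82; back 188; pocket 63.

Rate = 25/7.5 = 3.333 sts per cm.
hood: 47.5 × 3.333 = 158.33 → 158.
cuff: 24.5 × 3.333 = 81.67 → 82.
back: 56.5 × 3.333 = 188.33 → 188.
pocket: 19 × 3.333 = 63.33 → 63.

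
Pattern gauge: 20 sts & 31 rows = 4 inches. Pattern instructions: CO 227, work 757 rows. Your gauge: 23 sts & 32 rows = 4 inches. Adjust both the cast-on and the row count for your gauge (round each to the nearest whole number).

Stitches: 227 × 23/20 = 261.05 → 261.
Rows: 757 × 32/31 = 781.42 → 781.

Cast on 261 stitches; work 781 rows.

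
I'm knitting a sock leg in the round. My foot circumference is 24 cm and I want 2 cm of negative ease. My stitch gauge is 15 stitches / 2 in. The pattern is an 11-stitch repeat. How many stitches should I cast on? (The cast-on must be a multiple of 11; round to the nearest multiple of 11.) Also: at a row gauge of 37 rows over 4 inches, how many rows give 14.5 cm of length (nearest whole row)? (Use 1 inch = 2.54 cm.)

Finished = 24 − 2 = 22 cm.
22 cm × 1/2.54 = 8.66 inches.
15/2 = 7.5 sts per in; 8.66 × 7.5 = 64.96 sts.
Nearest multiple of 11 → 66.
14.5 cm = 5.71 inches; × 9.25 = 52.81 → 53 rows.

Cast on 66 stitches; work 53 rows.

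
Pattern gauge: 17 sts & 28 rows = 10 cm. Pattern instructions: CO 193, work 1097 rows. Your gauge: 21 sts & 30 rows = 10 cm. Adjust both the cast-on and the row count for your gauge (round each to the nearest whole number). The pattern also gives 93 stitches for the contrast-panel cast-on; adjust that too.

Cast on 238 stitches; work 1175 rows; contrast-panel cast-on 115 stitches.

Stitches: 193 × 21/17 = 238.41 → 238.
Rows: 1097 × 30/28 = 1175.36 → 1175.
contrast-panel cast-on: 93 × 21/17 = 114.88 → 115.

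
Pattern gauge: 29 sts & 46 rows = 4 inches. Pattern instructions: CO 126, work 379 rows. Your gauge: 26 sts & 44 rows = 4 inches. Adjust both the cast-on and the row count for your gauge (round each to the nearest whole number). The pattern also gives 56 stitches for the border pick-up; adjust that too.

Stitches: 126 × 26/29 = 112.97 → 113.
Rows: 379 × 44/46 = 362.52 → 363.
border pick-up: 56 × 26/29 = 50.21 → 50.

Cast on 113 stitches; work 363 rows; border pick-up 50 stitches.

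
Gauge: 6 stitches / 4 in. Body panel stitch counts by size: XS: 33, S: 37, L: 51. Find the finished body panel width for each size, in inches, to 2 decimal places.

6/4 = 1.5 sts per in.
XS: 33 / 1.5 = 22.000 → 22.00 in.
S: 37 / 1.5 = 24.667 → 24.67 in.
L: 51 / 1.5 = 34.000 → 34.00 in.

XS 22.00 inches; S 24.67 inches; L 34.00 inches.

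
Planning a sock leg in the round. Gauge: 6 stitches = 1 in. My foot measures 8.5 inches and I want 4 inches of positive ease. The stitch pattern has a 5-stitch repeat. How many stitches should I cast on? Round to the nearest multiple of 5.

Finished = 8.5 + 4 = 12.5 inches.
6 / 1 = 6 sts/in.
12.5 × 6 = 75.00 sts.
Nearest multiple of 5: 75.

CO 75 sts.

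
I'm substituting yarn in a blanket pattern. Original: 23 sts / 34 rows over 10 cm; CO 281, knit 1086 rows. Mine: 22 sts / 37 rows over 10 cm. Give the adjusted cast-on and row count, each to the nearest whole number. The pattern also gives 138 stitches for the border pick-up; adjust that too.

Stitches: 281 × 22/23 = 268.78 → 269.
Rows: 1086 × 37/34 = 1181.82 → 1182.
border pick-up: 138 × 22/23 = 132.00 → 132.

Cast on 269 stitches; work 1182 rows; border pick-up 132 stitches.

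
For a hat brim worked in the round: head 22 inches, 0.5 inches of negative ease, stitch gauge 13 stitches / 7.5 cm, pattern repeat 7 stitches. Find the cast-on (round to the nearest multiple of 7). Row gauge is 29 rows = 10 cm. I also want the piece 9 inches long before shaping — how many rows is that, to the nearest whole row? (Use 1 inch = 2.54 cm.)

Cast on 98 stitches; work 66 rows.

Finished = 22 − 0.5 = 21.5 inches.
21.5 inches × 2.54 = 54.61 cm.
13/7.5 = 1.733 sts per cm; 54.61 × 1.733 = 94.66 sts.
Nearest multiple of 7 → 98.
9 inches = 22.86 cm; × 2.9 = 66.29 → 66 rows.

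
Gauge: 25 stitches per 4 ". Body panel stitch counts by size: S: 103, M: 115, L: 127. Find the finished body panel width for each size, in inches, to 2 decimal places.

25/4 = 6.25 sts per in.
S: 103 / 6.25 = 16.480 → 16.48 in.
M: 115 / 6.25 = 18.400 → 18.40 in.
L: 127 / 6.25 = 20.320 → 20.32 in.

S 16.48 inches; M 18.40 inches; L 20.32 inches.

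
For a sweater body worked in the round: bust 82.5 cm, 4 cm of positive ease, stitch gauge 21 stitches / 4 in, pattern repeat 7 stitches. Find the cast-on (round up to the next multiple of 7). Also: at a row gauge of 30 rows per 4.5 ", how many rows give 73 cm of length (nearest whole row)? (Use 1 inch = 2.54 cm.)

Finished = 82.5 + 4 = 86.5 cm.
86.5 cm × 1/2.54 = 34.06 inches.
21/4 = 5.25 sts per in; 34.06 × 5.25 = 178.79 sts.
Next multiple of 7 → 182.
73 cm = 28.74 inches; × 6.667 = 191.60 → 192 rows.

Cast on 182 stitches; work 192 rows.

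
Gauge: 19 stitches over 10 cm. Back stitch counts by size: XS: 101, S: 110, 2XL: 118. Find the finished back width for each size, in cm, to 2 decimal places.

19/10 = 1.9 sts per cm.
XS: 101 / 1.9 = 53.158 → 53.16 cm.
S: 110 / 1.9 = 57.895 → 57.89 cm.
2XL: 118 / 1.9 = 62.105 → 62.11 cm.

XS 53.16 cm; S 57.89 cm; 2XL 62.11 cm.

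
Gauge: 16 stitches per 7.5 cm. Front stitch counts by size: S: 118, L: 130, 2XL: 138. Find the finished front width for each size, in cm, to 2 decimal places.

16/7.5 = 2.133 sts per cm.
S: 118 / 2.133 = 55.312 → 55.31 cm.
L: 130 / 2.133 = 60.938 → 60.94 cm.
2XL: 138 / 2.133 = 64.688 → 64.69 cm.

S 55.31 cm; L 60.94 cm; 2XL 64.69 cm.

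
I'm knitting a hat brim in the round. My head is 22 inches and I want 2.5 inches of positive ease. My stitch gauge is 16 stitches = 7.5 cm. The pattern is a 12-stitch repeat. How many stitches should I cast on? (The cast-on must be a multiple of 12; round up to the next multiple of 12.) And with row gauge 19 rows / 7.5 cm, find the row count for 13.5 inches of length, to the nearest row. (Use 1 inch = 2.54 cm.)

Finished = 22 + 2.5 = 24.5 inches.
24.5 inches × 2.54 = 62.23 cm.
16/7.5 = 2.133 sts per cm; 62.23 × 2.133 = 132.76 sts.
Next multiple of 12 → 144.
13.5 inches = 34.29 cm; × 2.533 = 86.87 → 87 rows.

Cast on 144 stitches; work 87 rows.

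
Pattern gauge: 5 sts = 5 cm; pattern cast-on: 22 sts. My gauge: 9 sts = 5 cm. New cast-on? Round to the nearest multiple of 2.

Cast on 40 stitches.

Scale factor = 9 / 5 = 1.800.
22 × 9 / 5 = 39.60 sts.
→ 40 sts.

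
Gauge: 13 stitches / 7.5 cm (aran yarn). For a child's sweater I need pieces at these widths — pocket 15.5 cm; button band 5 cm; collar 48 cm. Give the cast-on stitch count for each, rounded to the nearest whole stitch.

pocket 27; button band 9; collar 83.

Rate = 13/7.5 = 1.733 sts per cm.
pocket: 15.5 × 1.733 = 26.87 → 27.
button band: 5 × 1.733 = 8.67 → 9.
collar: 48 × 1.733 = 83.20 → 83.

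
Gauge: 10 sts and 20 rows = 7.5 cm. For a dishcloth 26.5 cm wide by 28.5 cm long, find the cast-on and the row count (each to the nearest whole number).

Cast on 35 stitches and work 76 rows.

Stitch gauge = 10/7.5 = 1.333 sts/cm; 26.5 × 1.333 = 35.33 → 35 sts.
Row gauge = 20/7.5 = 2.667 rows/cm; 28.5 × 2.667 = 76.00 → 76 rows.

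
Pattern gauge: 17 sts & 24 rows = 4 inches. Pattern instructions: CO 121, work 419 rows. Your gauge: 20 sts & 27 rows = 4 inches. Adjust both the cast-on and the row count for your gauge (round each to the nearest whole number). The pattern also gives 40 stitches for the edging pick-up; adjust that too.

Cast on 142 stitches; work 471 rows; edging pick-up 47 stitches.

Stitches: 121 × 20/17 = 142.35 → 142.
Rows: 419 × 27/24 = 471.38 → 471.
edging pick-up: 40 × 20/17 = 47.06 → 47.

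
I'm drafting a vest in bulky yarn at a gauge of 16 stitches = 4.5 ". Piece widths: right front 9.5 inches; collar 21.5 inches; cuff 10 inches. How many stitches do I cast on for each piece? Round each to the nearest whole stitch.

Rate = 16/4.5 = 3.556 sts per in.
right front: 9.5 × 3.556 = 33.78 → 34.
collar: 21.5 × 3.556 = 76.44 → 76.
cuff: 10 × 3.556 = 35.56 → 36.

right front 34; collar 76; cuff 36.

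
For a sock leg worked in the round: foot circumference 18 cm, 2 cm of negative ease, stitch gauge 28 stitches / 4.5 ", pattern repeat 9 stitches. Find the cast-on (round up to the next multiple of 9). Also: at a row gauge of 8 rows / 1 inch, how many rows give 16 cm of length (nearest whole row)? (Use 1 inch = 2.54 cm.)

Finished = 18 − 2 = 16 cm.
16 cm × 1/2.54 = 6.30 inches.
28/4.5 = 6.222 sts per in; 6.30 × 6.222 = 39.20 sts.
Next multiple of 9 → 45.
16 cm = 6.30 inches; × 8 = 50.39 → 50 rows.

Cast on 45 stitches; work 50 rows.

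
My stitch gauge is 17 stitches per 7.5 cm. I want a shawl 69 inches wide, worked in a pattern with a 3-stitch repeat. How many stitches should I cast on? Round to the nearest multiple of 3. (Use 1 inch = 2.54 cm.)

CO 396 sts.

69 in = 69 × 2.54 = 175.26 cm.
17 / 7.5 = 2.267 sts/cm.
175.26 × 2.267 = 397.26 sts.
→ 396.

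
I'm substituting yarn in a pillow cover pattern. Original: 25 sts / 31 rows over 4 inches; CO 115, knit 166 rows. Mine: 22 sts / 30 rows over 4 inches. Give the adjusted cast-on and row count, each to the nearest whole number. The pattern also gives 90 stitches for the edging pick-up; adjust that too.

Stitches: 115 × 22/25 = 101.20 → 101.
Rows: 166 × 30/31 = 160.65 → 161.
edging pick-up: 90 × 22/25 = 79.20 → 79.

Cast on 101 stitches; work 161 rows; edging pick-up 79 stitches.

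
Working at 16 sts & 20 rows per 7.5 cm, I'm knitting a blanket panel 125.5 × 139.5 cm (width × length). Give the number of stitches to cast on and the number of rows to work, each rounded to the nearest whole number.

Cast on 268 stitches and work 372 rows.

Stitch gauge = 16/7.5 = 2.133 sts/cm; 125.5 × 2.133 = 267.73 → 268 sts.
Row gauge = 20/7.5 = 2.667 rows/cm; 139.5 × 2.667 = 372.00 → 372 rows.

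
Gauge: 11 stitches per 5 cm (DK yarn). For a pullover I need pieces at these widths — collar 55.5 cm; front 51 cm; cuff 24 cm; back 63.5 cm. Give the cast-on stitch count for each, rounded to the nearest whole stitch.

Rate = 11/5 = 2.2 sts per cm.
collar: 55.5 × 2.2 = 122.10 → 122.
front: 51 × 2.2 = 112.20 → 112.
cuff: 24 × 2.2 = 52.80 → 53.
back: 63.5 × 2.2 = 139.70 → 140.

collar 122; front 112; cuff 53; back 140.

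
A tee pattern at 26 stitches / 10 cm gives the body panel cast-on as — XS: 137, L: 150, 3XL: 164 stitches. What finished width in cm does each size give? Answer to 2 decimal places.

26/10 = 2.6 sts per cm.
XS: 137 / 2.6 = 52.692 → 52.69 cm.
L: 150 / 2.6 = 57.692 → 57.69 cm.
3XL: 164 / 2.6 = 63.077 → 63.08 cm.

XS 52.69 cm; L 57.69 cm; 3XL 63.08 cm.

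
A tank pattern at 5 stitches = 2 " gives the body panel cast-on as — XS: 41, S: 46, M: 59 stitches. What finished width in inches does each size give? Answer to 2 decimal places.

XS 16.40 inches; S 18.40 inches; M 23.60 inches.

5/2 = 2.5 sts per in.
XS: 41 / 2.5 = 16.400 → 16.40 in.
S: 46 / 2.5 = 18.400 → 18.40 in.
M: 59 / 2.5 = 23.600 → 23.60 in.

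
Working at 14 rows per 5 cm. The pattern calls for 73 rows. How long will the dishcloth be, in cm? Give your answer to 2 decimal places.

14 rows / 5 cm = 2.8 rows per cm.
73 / 2.8 = 26.071 cm.

26.07 cm.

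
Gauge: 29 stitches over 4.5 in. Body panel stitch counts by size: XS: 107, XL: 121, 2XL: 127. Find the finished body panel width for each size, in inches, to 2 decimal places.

XS 16.60 inches; XL 18.78 inches; 2XL 19.71 inches.

29/4.5 = 6.444 sts per in.
XS: 107 / 6.444 = 16.603 → 16.60 in.
XL: 121 / 6.444 = 18.776 → 18.78 in.
2XL: 127 / 6.444 = 19.707 → 19.71 in.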